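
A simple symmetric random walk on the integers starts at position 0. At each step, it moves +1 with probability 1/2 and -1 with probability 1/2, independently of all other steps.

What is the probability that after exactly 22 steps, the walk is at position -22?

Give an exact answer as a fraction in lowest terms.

To reach position -22 after 22 steps: need 0 steps of +1 and 22 of -1.
Favorable paths: C(22,0) = 1
Total paths: 2^22 = 4194304
P = 1/4194304 = 1/4194304

Answer: 1/4194304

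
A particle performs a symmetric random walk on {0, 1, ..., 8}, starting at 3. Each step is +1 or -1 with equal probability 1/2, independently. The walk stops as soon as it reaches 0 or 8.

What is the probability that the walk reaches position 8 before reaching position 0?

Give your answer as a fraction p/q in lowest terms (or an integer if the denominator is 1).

Symmetric walk (p = 1/2): the harmonic-function argument gives P(hit 8 before 0 | start at 3) = a/N.
P = 3/8 = 3/8

Answer: 3/8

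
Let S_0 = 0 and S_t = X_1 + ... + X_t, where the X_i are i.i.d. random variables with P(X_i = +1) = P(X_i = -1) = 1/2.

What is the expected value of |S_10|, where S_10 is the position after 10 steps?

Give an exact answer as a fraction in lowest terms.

S_10 takes values m ≡ 0 (mod 2) with |m| ≤ 10; P(S_10=m) = C(10,(10+m)/2)/2^10.
Total paths: 2^10 = 1024
Distribution: P(S=-10)=1/1024, P(S=-8)=10/1024, P(S=-6)=45/1024, P(S=-4)=120/1024, P(S=-2)=210/1024, P(S=0)=252/1024, P(S=2)=210/1024, P(S=4)=120/1024, P(S=6)=45/1024, P(S=8)=10/1024, P(S=10)=1/1024
E[|S_10|] = Σ_m |m|·P(S_10=m) = 2520/1024 = 315/128

Answer: 315/128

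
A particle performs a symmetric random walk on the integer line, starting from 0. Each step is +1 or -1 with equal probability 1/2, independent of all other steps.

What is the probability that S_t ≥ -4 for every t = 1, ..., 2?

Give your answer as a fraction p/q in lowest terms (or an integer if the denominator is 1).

Answer: 1

Derivation:
Let f(t,s) = #length-t paths at position s with S_1..S_t all ≥ -4.
f(t,s) = f(t-1,s-1) + f(t-1,s+1) for s ≥ -4; f(t,s) = 0 for s < -4.
t=0: f(0,0)=1
t=1: f(1,-1)=1 f(1,1)=1
t=2: f(2,-2)=1 f(2,0)=2 f(2,2)=1
Σ_s f(2,s) = 4
P = 4/4 = 1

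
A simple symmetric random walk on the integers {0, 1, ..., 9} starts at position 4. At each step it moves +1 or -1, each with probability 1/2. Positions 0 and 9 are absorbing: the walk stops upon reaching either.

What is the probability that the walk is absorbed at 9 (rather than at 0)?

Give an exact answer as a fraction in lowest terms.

Symmetric walk (p = 1/2): the harmonic-function argument gives P(hit 9 before 0 | start at 4) = a/N.
P = 4/9 = 4/9

Answer: 4/9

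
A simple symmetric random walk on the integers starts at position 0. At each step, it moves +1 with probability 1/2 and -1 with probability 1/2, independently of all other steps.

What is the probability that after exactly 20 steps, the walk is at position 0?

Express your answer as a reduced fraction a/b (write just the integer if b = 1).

To return to 0 after 20 steps: need exactly 10 steps of +1 and 10 of -1.
Favorable paths: C(20,10) = 184756
Total paths: 2^20 = 1048576
P = 184756/1048576 = 46189/262144

Answer: 46189/262144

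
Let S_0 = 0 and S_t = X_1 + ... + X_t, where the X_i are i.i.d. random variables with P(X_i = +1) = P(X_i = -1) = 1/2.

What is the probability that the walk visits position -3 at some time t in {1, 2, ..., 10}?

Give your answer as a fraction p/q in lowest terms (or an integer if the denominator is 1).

Answer: 11/32

Derivation:
Count via complement. Let g(t,s) = #length-t paths at position s with S_1..S_t all ≠ -3.
g(t,s) = g(t-1,s-1) + g(t-1,s+1) for s ≠ -3; g(t,-3) = 0.
t=0: g(0,0)=1
t=1: g(1,-1)=1 g(1,1)=1
t=2: g(2,-2)=1 g(2,0)=2 g(2,2)=1
t=3: g(3,-1)=3 g(3,1)=3 g(3,3)=1
t=4: g(4,-2)=3 g(4,0)=6 g(4,2)=4 g(4,4)=1
t=5: g(5,-1)=9 g(5,1)=10 g(5,3)=5 g(5,5)=1
t=6: g(6,-2)=9 g(6,0)=19 g(6,2)=15 g(6,4)=6 g(6,6)=1
t=7: g(7,-1)=28 g(7,1)=34 g(7,3)=21 g(7,5)=7 g(7,7)=1
t=8: g(8,-2)=28 g(8,0)=62 g(8,2)=55 g(8,4)=28 g(8,6)=8 g(8,8)=1
t=9: g(9,-1)=90 g(9,1)=117 g(9,3)=83 g(9,5)=36 g(9,7)=9 g(9,9)=1
t=10: g(10,-2)=90 g(10,0)=207 g(10,2)=200 g(10,4)=119 g(10,6)=45 g(10,8)=10 g(10,10)=1
Paths never hitting -3: Σ_s g(10,s) = 672
Paths hitting -3: 2^10 - 672 = 352
P = 352/1024 = 11/32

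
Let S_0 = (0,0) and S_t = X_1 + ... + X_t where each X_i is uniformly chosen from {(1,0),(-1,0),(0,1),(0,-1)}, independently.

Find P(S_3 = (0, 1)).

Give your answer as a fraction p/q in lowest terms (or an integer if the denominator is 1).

Answer: 9/64

Derivation:
Let h be the number of horizontal steps (so 3-h are vertical). To end at (0,1) need (h+0)/2 right-steps and ((3-h)+1)/2 up-steps.
Sum over h with 0 ≤ h ≤ 2, h ≡ 0 (mod 2), 3-h ≡ 1 (mod 2):
h=0: C(3,0)·C(0,0)·C(3,2) = 1·1·3 = 3
h=2: C(3,2)·C(2,1)·C(1,1) = 3·2·1 = 6
Total favorable: 9
Total paths: 4^3 = 64
P = 9/64 = 9/64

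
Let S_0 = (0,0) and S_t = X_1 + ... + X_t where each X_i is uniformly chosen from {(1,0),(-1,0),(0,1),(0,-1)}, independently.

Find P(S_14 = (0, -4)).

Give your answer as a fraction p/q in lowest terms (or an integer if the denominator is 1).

Answer: 1002001/67108864

Derivation:
Let h be the number of horizontal steps (so 14-h are vertical). To end at (0,-4) need (h+0)/2 right-steps and ((14-h)-4)/2 up-steps.
Sum over h with 0 ≤ h ≤ 10, h ≡ 0 (mod 2), 14-h ≡ 0 (mod 2):
h=0: C(14,0)·C(0,0)·C(14,5) = 1·1·2002 = 2002
h=2: C(14,2)·C(2,1)·C(12,4) = 91·2·495 = 90090
h=4: C(14,4)·C(4,2)·C(10,3) = 1001·6·120 = 720720
h=6: C(14,6)·C(6,3)·C(8,2) = 3003·20·28 = 1681680
h=8: C(14,8)·C(8,4)·C(6,1) = 3003·70·6 = 1261260
h=10: C(14,10)·C(10,5)·C(4,0) = 1001·252·1 = 252252
Total favorable: 4008004
Total paths: 4^14 = 268435456
P = 4008004/268435456 = 1002001/67108864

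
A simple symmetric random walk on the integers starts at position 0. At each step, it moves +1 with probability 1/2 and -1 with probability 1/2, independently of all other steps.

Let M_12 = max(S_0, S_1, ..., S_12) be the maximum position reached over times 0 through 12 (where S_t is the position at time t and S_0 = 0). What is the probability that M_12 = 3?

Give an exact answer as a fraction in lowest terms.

Let M_12 = max(S_0,...,S_12). Use the reflection principle: for j ≥ 1, #{paths with M_12 ≥ j} = #{S_12 ≥ j} + #{S_12 ≥ j+1}.
By reflection, #{M_12 ≥ 3} = #{S_12 ≥ 3} + #{S_12 ≥ 4} = 794 + 794 = 1588.
#{M_12 ≥ 4} = #{S_12 ≥ 4} + #{S_12 ≥ 5} = 794 + 299 = 1093.
#{M_12 = 3} = 1588 - 1093 = 495.
P(M_12 = 3) = 495/4096 = 495/4096

Answer: 495/4096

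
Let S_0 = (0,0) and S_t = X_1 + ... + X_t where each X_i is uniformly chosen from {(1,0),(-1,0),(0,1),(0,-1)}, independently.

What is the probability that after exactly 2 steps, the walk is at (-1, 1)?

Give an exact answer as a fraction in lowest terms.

Answer: 1/8

Derivation:
Let h be the number of horizontal steps (so 2-h are vertical). To end at (-1,1) need (h-1)/2 right-steps and ((2-h)+1)/2 up-steps.
Sum over h with 1 ≤ h ≤ 1, h ≡ 1 (mod 2), 2-h ≡ 1 (mod 2):
h=1: C(2,1)·C(1,0)·C(1,1) = 2·1·1 = 2
Total favorable: 2
Total paths: 4^2 = 16
P = 2/16 = 1/8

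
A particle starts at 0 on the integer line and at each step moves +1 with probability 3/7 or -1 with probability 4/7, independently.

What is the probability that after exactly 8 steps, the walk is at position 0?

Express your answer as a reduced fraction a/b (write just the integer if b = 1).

Answer: 207360/823543

Derivation:
To be at 0 after 8 steps: need exactly 4 steps of +1 and 4 of -1.
Number of such sequences: C(8,4) = 70
Each has probability (3/7)^4 · (4/7)^4 = 20736/5764801
P = 70 · 20736/5764801 = 207360/823543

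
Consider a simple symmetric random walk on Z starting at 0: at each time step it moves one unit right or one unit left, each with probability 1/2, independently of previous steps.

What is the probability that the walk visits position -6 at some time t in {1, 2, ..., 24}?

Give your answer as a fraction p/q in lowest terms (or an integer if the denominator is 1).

Answer: 962689/4194304

Derivation:
Count via complement. Let g(t,s) = #length-t paths at position s with S_1..S_t all ≠ -6.
g(t,s) = g(t-1,s-1) + g(t-1,s+1) for s ≠ -6; g(t,-6) = 0.
t=0: g(0,0)=1
t=1: g(1,-1)=1 g(1,1)=1
t=2: g(2,-2)=1 g(2,0)=2 g(2,2)=1
t=3: g(3,-3)=1 g(3,-1)=3 g(3,1)=3 g(3,3)=1
t=4: g(4,-4)=1 g(4,-2)=4 g(4,0)=6 g(4,2)=4 g(4,4)=1
t=5: g(5,-5)=1 g(5,-3)=5 g(5,-1)=10 g(5,1)=10 g(5,3)=5 g(5,5)=1
t=6: g(6,-4)=6 g(6,-2)=15 g(6,0)=20 g(6,2)=15 g(6,4)=6 g(6,6)=1
t=7: g(7,-5)=6 g(7,-3)=21 g(7,-1)=35 g(7,1)=35 g(7,3)=21 g(7,5)=7 g(7,7)=1
t=8: g(8,-4)=27 g(8,-2)=56 g(8,0)=70 g(8,2)=56 g(8,4)=28 g(8,6)=8 g(8,8)=1
t=9: g(9,-5)=27 g(9,-3)=83 g(9,-1)=126 g(9,1)=126 g(9,3)=84 g(9,5)=36 g(9,7)=9 g(9,9)=1
t=10: g(10,-4)=110 g(10,-2)=209 g(10,0)=252 g(10,2)=210 g(10,4)=120 g(10,6)=45 g(10,8)=10 g(10,10)=1
t=11: g(11,-5)=110 g(11,-3)=319 g(11,-1)=461 g(11,1)=462 g(11,3)=330 g(11,5)=165 g(11,7)=55 g(11,9)=11 g(11,11)=1
t=12: g(12,-4)=429 g(12,-2)=780 g(12,0)=923 g(12,2)=792 g(12,4)=495 g(12,6)=220 g(12,8)=66 g(12,10)=12 g(12,12)=1
t=13: g(13,-5)=429 g(13,-3)=1209 g(13,-1)=1703 g(13,1)=1715 g(13,3)=1287 g(13,5)=715 g(13,7)=286 g(13,9)=78 g(13,11)=13 g(13,13)=1
t=14: g(14,-4)=1638 g(14,-2)=2912 g(14,0)=3418 g(14,2)=3002 g(14,4)=2002 g(14,6)=1001 g(14,8)=364 g(14,10)=91 g(14,12)=14 g(14,14)=1
t=15: g(15,-5)=1638 g(15,-3)=4550 g(15,-1)=6330 g(15,1)=6420 g(15,3)=5004 g(15,5)=3003 g(15,7)=1365 g(15,9)=455 g(15,11)=105 g(15,13)=15 g(15,15)=1
t=16: g(16,-4)=6188 g(16,-2)=10880 g(16,0)=12750 g(16,2)=11424 g(16,4)=8007 g(16,6)=4368 g(16,8)=1820 g(16,10)=560 g(16,12)=120 g(16,14)=16 g(16,16)=1
t=17: g(17,-5)=6188 g(17,-3)=17068 g(17,-1)=23630 g(17,1)=24174 g(17,3)=19431 g(17,5)=12375 g(17,7)=6188 g(17,9)=2380 g(17,11)=680 g(17,13)=136 g(17,15)=17 g(17,17)=1
t=18: g(18,-4)=23256 g(18,-2)=40698 g(18,0)=47804 g(18,2)=43605 g(18,4)=31806 g(18,6)=18563 g(18,8)=8568 g(18,10)=3060 g(18,12)=816 g(18,14)=153 g(18,16)=18 g(18,18)=1
t=19: g(19,-5)=23256 g(19,-3)=63954 g(19,-1)=88502 g(19,1)=91409 g(19,3)=75411 g(19,5)=50369 g(19,7)=27131 g(19,9)=11628 g(19,11)=3876 g(19,13)=969 g(19,15)=171 g(19,17)=19 g(19,19)=1
t=20: g(20,-4)=87210 g(20,-2)=152456 g(20,0)=179911 g(20,2)=166820 g(20,4)=125780 g(20,6)=77500 g(20,8)=38759 g(20,10)=15504 g(20,12)=4845 g(20,14)=1140 g(20,16)=190 g(20,18)=20 g(20,20)=1
t=21: g(21,-5)=87210 g(21,-3)=239666 g(21,-1)=332367 g(21,1)=346731 g(21,3)=292600 g(21,5)=203280 g(21,7)=116259 g(21,9)=54263 g(21,11)=20349 g(21,13)=5985 g(21,15)=1330 g(21,17)=210 g(21,19)=21 g(21,21)=1
t=22: g(22,-4)=326876 g(22,-2)=572033 g(22,0)=679098 g(22,2)=639331 g(22,4)=495880 g(22,6)=319539 g(22,8)=170522 g(22,10)=74612 g(22,12)=26334 g(22,14)=7315 g(22,16)=1540 g(22,18)=231 g(22,20)=22 g(22,22)=1
t=23: g(23,-5)=326876 g(23,-3)=898909 g(23,-1)=1251131 g(23,1)=1318429 g(23,3)=1135211 g(23,5)=815419 g(23,7)=490061 g(23,9)=245134 g(23,11)=100946 g(23,13)=33649 g(23,15)=8855 g(23,17)=1771 g(23,19)=253 g(23,21)=23 g(23,23)=1
t=24: g(24,-4)=1225785 g(24,-2)=2150040 g(24,0)=2569560 g(24,2)=2453640 g(24,4)=1950630 g(24,6)=1305480 g(24,8)=735195 g(24,10)=346080 g(24,12)=134595 g(24,14)=42504 g(24,16)=10626 g(24,18)=2024 g(24,20)=276 g(24,22)=24 g(24,24)=1
Paths never hitting -6: Σ_s g(24,s) = 12926460
Paths hitting -6: 2^24 - 12926460 = 3850756
P = 3850756/16777216 = 962689/4194304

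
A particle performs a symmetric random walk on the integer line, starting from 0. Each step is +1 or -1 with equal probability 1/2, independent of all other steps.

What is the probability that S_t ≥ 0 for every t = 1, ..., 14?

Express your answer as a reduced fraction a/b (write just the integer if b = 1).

Answer: 429/2048

Derivation:
Let f(t,s) = #length-t paths at position s with S_1..S_t all ≥ 0.
f(t,s) = f(t-1,s-1) + f(t-1,s+1) for s ≥ 0; f(t,s) = 0 for s < 0.
t=0: f(0,0)=1
t=1: f(1,1)=1
t=2: f(2,0)=1 f(2,2)=1
t=3: f(3,1)=2 f(3,3)=1
t=4: f(4,0)=2 f(4,2)=3 f(4,4)=1
t=5: f(5,1)=5 f(5,3)=4 f(5,5)=1
t=6: f(6,0)=5 f(6,2)=9 f(6,4)=5 f(6,6)=1
t=7: f(7,1)=14 f(7,3)=14 f(7,5)=6 f(7,7)=1
t=8: f(8,0)=14 f(8,2)=28 f(8,4)=20 f(8,6)=7 f(8,8)=1
t=9: f(9,1)=42 f(9,3)=48 f(9,5)=27 f(9,7)=8 f(9,9)=1
t=10: f(10,0)=42 f(10,2)=90 f(10,4)=75 f(10,6)=35 f(10,8)=9 f(10,10)=1
t=11: f(11,1)=132 f(11,3)=165 f(11,5)=110 f(11,7)=44 f(11,9)=10 f(11,11)=1
t=12: f(12,0)=132 f(12,2)=297 f(12,4)=275 f(12,6)=154 f(12,8)=54 f(12,10)=11 f(12,12)=1
t=13: f(13,1)=429 f(13,3)=572 f(13,5)=429 f(13,7)=208 f(13,9)=65 f(13,11)=12 f(13,13)=1
t=14: f(14,0)=429 f(14,2)=1001 f(14,4)=1001 f(14,6)=637 f(14,8)=273 f(14,10)=77 f(14,12)=13 f(14,14)=1
Σ_s f(14,s) = 3432
P = 3432/16384 = 429/2048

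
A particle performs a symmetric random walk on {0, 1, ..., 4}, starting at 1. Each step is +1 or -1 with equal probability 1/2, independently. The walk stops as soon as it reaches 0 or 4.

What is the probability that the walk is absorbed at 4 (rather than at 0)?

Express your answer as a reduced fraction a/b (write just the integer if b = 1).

Symmetric walk (p = 1/2): the harmonic-function argument gives P(hit 4 before 0 | start at 1) = a/N.
P = 1/4 = 1/4

Answer: 1/4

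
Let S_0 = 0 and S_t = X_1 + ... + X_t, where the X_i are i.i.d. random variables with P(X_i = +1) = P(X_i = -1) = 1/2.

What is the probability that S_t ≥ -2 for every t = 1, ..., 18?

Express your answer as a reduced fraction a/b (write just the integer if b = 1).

Let f(t,s) = #length-t paths at position s with S_1..S_t all ≥ -2.
f(t,s) = f(t-1,s-1) + f(t-1,s+1) for s ≥ -2; f(t,s) = 0 for s < -2.
t=0: f(0,0)=1
t=1: f(1,-1)=1 f(1,1)=1
t=2: f(2,-2)=1 f(2,0)=2 f(2,2)=1
t=3: f(3,-1)=3 f(3,1)=3 f(3,3)=1
t=4: f(4,-2)=3 f(4,0)=6 f(4,2)=4 f(4,4)=1
t=5: f(5,-1)=9 f(5,1)=10 f(5,3)=5 f(5,5)=1
t=6: f(6,-2)=9 f(6,0)=19 f(6,2)=15 f(6,4)=6 f(6,6)=1
t=7: f(7,-1)=28 f(7,1)=34 f(7,3)=21 f(7,5)=7 f(7,7)=1
t=8: f(8,-2)=28 f(8,0)=62 f(8,2)=55 f(8,4)=28 f(8,6)=8 f(8,8)=1
t=9: f(9,-1)=90 f(9,1)=117 f(9,3)=83 f(9,5)=36 f(9,7)=9 f(9,9)=1
t=10: f(10,-2)=90 f(10,0)=207 f(10,2)=200 f(10,4)=119 f(10,6)=45 f(10,8)=10 f(10,10)=1
t=11: f(11,-1)=297 f(11,1)=407 f(11,3)=319 f(11,5)=164 f(11,7)=55 f(11,9)=11 f(11,11)=1
t=12: f(12,-2)=297 f(12,0)=704 f(12,2)=726 f(12,4)=483 f(12,6)=219 f(12,8)=66 f(12,10)=12 f(12,12)=1
t=13: f(13,-1)=1001 f(13,1)=1430 f(13,3)=1209 f(13,5)=702 f(13,7)=285 f(13,9)=78 f(13,11)=13 f(13,13)=1
t=14: f(14,-2)=1001 f(14,0)=2431 f(14,2)=2639 f(14,4)=1911 f(14,6)=987 f(14,8)=363 f(14,10)=91 f(14,12)=14 f(14,14)=1
t=15: f(15,-1)=3432 f(15,1)=5070 f(15,3)=4550 f(15,5)=2898 f(15,7)=1350 f(15,9)=454 f(15,11)=105 f(15,13)=15 f(15,15)=1
t=16: f(16,-2)=3432 f(16,0)=8502 f(16,2)=9620 f(16,4)=7448 f(16,6)=4248 f(16,8)=1804 f(16,10)=559 f(16,12)=120 f(16,14)=16 f(16,16)=1
t=17: f(17,-1)=11934 f(17,1)=18122 f(17,3)=17068 f(17,5)=11696 f(17,7)=6052 f(17,9)=2363 f(17,11)=679 f(17,13)=136 f(17,15)=17 f(17,17)=1
t=18: f(18,-2)=11934 f(18,0)=30056 f(18,2)=35190 f(18,4)=28764 f(18,6)=17748 f(18,8)=8415 f(18,10)=3042 f(18,12)=815 f(18,14)=153 f(18,16)=18 f(18,18)=1
Σ_s f(18,s) = 136136
P = 136136/262144 = 17017/32768

Answer: 17017/32768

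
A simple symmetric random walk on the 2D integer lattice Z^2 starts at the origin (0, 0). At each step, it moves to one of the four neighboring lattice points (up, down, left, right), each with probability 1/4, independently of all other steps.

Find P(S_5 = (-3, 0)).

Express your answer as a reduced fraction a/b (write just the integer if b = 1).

Let h be the number of horizontal steps (so 5-h are vertical). To end at (-3,0) need (h-3)/2 right-steps and ((5-h)+0)/2 up-steps.
Sum over h with 3 ≤ h ≤ 5, h ≡ 1 (mod 2), 5-h ≡ 0 (mod 2):
h=3: C(5,3)·C(3,0)·C(2,1) = 10·1·2 = 20
h=5: C(5,5)·C(5,1)·C(0,0) = 1·5·1 = 5
Total favorable: 25
Total paths: 4^5 = 1024
P = 25/1024 = 25/1024

Answer: 25/1024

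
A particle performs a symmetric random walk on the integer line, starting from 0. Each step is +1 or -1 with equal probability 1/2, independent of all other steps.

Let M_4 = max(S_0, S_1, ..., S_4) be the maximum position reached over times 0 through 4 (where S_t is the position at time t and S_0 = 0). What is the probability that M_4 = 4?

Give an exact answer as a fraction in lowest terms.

Let M_4 = max(S_0,...,S_4). Use the reflection principle: for j ≥ 1, #{paths with M_4 ≥ j} = #{S_4 ≥ j} + #{S_4 ≥ j+1}.
By reflection, #{M_4 ≥ 4} = #{S_4 ≥ 4} + #{S_4 ≥ 5} = 1 + 0 = 1.
#{M_4 ≥ 5} = #{S_4 ≥ 5} + #{S_4 ≥ 6} = 0 + 0 = 0.
#{M_4 = 4} = 1 - 0 = 1.
P(M_4 = 4) = 1/16 = 1/16

Answer: 1/16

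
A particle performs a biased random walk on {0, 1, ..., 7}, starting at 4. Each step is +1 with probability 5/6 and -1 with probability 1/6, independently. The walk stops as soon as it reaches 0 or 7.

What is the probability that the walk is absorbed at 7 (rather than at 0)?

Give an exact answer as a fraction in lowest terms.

Biased walk: p = 5/6, q = 1/6, r = q/p = 1/5
Gambler's ruin: P(hit 7 before 0 | start at 4) = (1 - r^a)/(1 - r^N)
r^4 = 1/625; r^7 = 1/78125
P = (1 - 1/625) / (1 - 1/78125) = 624/625 / 78124/78125 = 19500/19531

Answer: 19500/19531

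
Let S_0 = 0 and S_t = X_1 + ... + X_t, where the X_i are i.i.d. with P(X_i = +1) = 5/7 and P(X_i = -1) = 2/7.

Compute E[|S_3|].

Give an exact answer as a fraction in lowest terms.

Answer: 87/49

Derivation:
S_3 takes values m ≡ 1 (mod 2) with |m| ≤ 3; P(S_3=m) = C(3,(3+m)/2) · (5/7)^((3+m)/2) · (2/7)^((3-m)/2).
Distribution: P(S=-3)=8/343, P(S=-1)=60/343, P(S=1)=150/343, P(S=3)=125/343
E[|S_3|] = Σ_m |m|·P(S_3=m) = 87/49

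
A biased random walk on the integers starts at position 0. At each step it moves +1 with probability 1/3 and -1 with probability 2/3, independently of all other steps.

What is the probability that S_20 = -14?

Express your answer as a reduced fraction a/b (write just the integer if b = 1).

To reach position -14 after 20 steps: need 3 steps of +1 and 17 steps of -1.
Number of such sequences: C(20,3) = 1140
Each has probability (1/3)^3 · (2/3)^17 = 131072/3486784401
P = 1140 · 131072/3486784401 = 49807360/1162261467

Answer: 49807360/1162261467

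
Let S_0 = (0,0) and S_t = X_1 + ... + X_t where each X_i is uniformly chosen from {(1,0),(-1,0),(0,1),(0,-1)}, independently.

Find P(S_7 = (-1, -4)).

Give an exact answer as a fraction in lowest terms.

Let h be the number of horizontal steps (so 7-h are vertical). To end at (-1,-4) need (h-1)/2 right-steps and ((7-h)-4)/2 up-steps.
Sum over h with 1 ≤ h ≤ 3, h ≡ 1 (mod 2), 7-h ≡ 0 (mod 2):
h=1: C(7,1)·C(1,0)·C(6,1) = 7·1·6 = 42
h=3: C(7,3)·C(3,1)·C(4,0) = 35·3·1 = 105
Total favorable: 147
Total paths: 4^7 = 16384
P = 147/16384 = 147/16384

Answer: 147/16384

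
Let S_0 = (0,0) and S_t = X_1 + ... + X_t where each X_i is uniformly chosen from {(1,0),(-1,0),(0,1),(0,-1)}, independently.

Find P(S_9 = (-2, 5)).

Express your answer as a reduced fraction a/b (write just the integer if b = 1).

Answer: 189/65536

Derivation:
Let h be the number of horizontal steps (so 9-h are vertical). To end at (-2,5) need (h-2)/2 right-steps and ((9-h)+5)/2 up-steps.
Sum over h with 2 ≤ h ≤ 4, h ≡ 0 (mod 2), 9-h ≡ 1 (mod 2):
h=2: C(9,2)·C(2,0)·C(7,6) = 36·1·7 = 252
h=4: C(9,4)·C(4,1)·C(5,5) = 126·4·1 = 504
Total favorable: 756
Total paths: 4^9 = 262144
P = 756/262144 = 189/65536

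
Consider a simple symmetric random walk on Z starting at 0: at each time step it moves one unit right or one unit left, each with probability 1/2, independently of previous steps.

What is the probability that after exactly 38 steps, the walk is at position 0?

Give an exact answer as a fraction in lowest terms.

To return to 0 after 38 steps: need exactly 19 steps of +1 and 19 of -1.
Favorable paths: C(38,19) = 35345263800
Total paths: 2^38 = 274877906944
P = 35345263800/274877906944 = 4418157975/34359738368

Answer: 4418157975/34359738368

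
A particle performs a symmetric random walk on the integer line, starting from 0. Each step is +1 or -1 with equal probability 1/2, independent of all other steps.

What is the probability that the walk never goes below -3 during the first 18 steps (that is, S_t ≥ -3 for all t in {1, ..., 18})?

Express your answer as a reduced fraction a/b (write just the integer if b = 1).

Let f(t,s) = #length-t paths at position s with S_1..S_t all ≥ -3.
f(t,s) = f(t-1,s-1) + f(t-1,s+1) for s ≥ -3; f(t,s) = 0 for s < -3.
t=0: f(0,0)=1
t=1: f(1,-1)=1 f(1,1)=1
t=2: f(2,-2)=1 f(2,0)=2 f(2,2)=1
t=3: f(3,-3)=1 f(3,-1)=3 f(3,1)=3 f(3,3)=1
t=4: f(4,-2)=4 f(4,0)=6 f(4,2)=4 f(4,4)=1
t=5: f(5,-3)=4 f(5,-1)=10 f(5,1)=10 f(5,3)=5 f(5,5)=1
t=6: f(6,-2)=14 f(6,0)=20 f(6,2)=15 f(6,4)=6 f(6,6)=1
t=7: f(7,-3)=14 f(7,-1)=34 f(7,1)=35 f(7,3)=21 f(7,5)=7 f(7,7)=1
t=8: f(8,-2)=48 f(8,0)=69 f(8,2)=56 f(8,4)=28 f(8,6)=8 f(8,8)=1
t=9: f(9,-3)=48 f(9,-1)=117 f(9,1)=125 f(9,3)=84 f(9,5)=36 f(9,7)=9 f(9,9)=1
t=10: f(10,-2)=165 f(10,0)=242 f(10,2)=209 f(10,4)=120 f(10,6)=45 f(10,8)=10 f(10,10)=1
t=11: f(11,-3)=165 f(11,-1)=407 f(11,1)=451 f(11,3)=329 f(11,5)=165 f(11,7)=55 f(11,9)=11 f(11,11)=1
t=12: f(12,-2)=572 f(12,0)=858 f(12,2)=780 f(12,4)=494 f(12,6)=220 f(12,8)=66 f(12,10)=12 f(12,12)=1
t=13: f(13,-3)=572 f(13,-1)=1430 f(13,1)=1638 f(13,3)=1274 f(13,5)=714 f(13,7)=286 f(13,9)=78 f(13,11)=13 f(13,13)=1
t=14: f(14,-2)=2002 f(14,0)=3068 f(14,2)=2912 f(14,4)=1988 f(14,6)=1000 f(14,8)=364 f(14,10)=91 f(14,12)=14 f(14,14)=1
t=15: f(15,-3)=2002 f(15,-1)=5070 f(15,1)=5980 f(15,3)=4900 f(15,5)=2988 f(15,7)=1364 f(15,9)=455 f(15,11)=105 f(15,13)=15 f(15,15)=1
t=16: f(16,-2)=7072 f(16,0)=11050 f(16,2)=10880 f(16,4)=7888 f(16,6)=4352 f(16,8)=1819 f(16,10)=560 f(16,12)=120 f(16,14)=16 f(16,16)=1
t=17: f(17,-3)=7072 f(17,-1)=18122 f(17,1)=21930 f(17,3)=18768 f(17,5)=12240 f(17,7)=6171 f(17,9)=2379 f(17,11)=680 f(17,13)=136 f(17,15)=17 f(17,17)=1
t=18: f(18,-2)=25194 f(18,0)=40052 f(18,2)=40698 f(18,4)=31008 f(18,6)=18411 f(18,8)=8550 f(18,10)=3059 f(18,12)=816 f(18,14)=153 f(18,16)=18 f(18,18)=1
Σ_s f(18,s) = 167960
P = 167960/262144 = 20995/32768

Answer: 20995/32768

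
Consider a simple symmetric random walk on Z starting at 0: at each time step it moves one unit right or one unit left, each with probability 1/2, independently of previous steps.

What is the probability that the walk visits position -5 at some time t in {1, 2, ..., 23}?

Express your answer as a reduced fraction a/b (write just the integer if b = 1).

Count via complement. Let g(t,s) = #length-t paths at position s with S_1..S_t all ≠ -5.
g(t,s) = g(t-1,s-1) + g(t-1,s+1) for s ≠ -5; g(t,-5) = 0.
t=0: g(0,0)=1
t=1: g(1,-1)=1 g(1,1)=1
t=2: g(2,-2)=1 g(2,0)=2 g(2,2)=1
t=3: g(3,-3)=1 g(3,-1)=3 g(3,1)=3 g(3,3)=1
t=4: g(4,-4)=1 g(4,-2)=4 g(4,0)=6 g(4,2)=4 g(4,4)=1
t=5: g(5,-3)=5 g(5,-1)=10 g(5,1)=10 g(5,3)=5 g(5,5)=1
t=6: g(6,-4)=5 g(6,-2)=15 g(6,0)=20 g(6,2)=15 g(6,4)=6 g(6,6)=1
t=7: g(7,-3)=20 g(7,-1)=35 g(7,1)=35 g(7,3)=21 g(7,5)=7 g(7,7)=1
t=8: g(8,-4)=20 g(8,-2)=55 g(8,0)=70 g(8,2)=56 g(8,4)=28 g(8,6)=8 g(8,8)=1
t=9: g(9,-3)=75 g(9,-1)=125 g(9,1)=126 g(9,3)=84 g(9,5)=36 g(9,7)=9 g(9,9)=1
t=10: g(10,-4)=75 g(10,-2)=200 g(10,0)=251 g(10,2)=210 g(10,4)=120 g(10,6)=45 g(10,8)=10 g(10,10)=1
t=11: g(11,-3)=275 g(11,-1)=451 g(11,1)=461 g(11,3)=330 g(11,5)=165 g(11,7)=55 g(11,9)=11 g(11,11)=1
t=12: g(12,-4)=275 g(12,-2)=726 g(12,0)=912 g(12,2)=791 g(12,4)=495 g(12,6)=220 g(12,8)=66 g(12,10)=12 g(12,12)=1
t=13: g(13,-3)=1001 g(13,-1)=1638 g(13,1)=1703 g(13,3)=1286 g(13,5)=715 g(13,7)=286 g(13,9)=78 g(13,11)=13 g(13,13)=1
t=14: g(14,-4)=1001 g(14,-2)=2639 g(14,0)=3341 g(14,2)=2989 g(14,4)=2001 g(14,6)=1001 g(14,8)=364 g(14,10)=91 g(14,12)=14 g(14,14)=1
t=15: g(15,-3)=3640 g(15,-1)=5980 g(15,1)=6330 g(15,3)=4990 g(15,5)=3002 g(15,7)=1365 g(15,9)=455 g(15,11)=105 g(15,13)=15 g(15,15)=1
t=16: g(16,-4)=3640 g(16,-2)=9620 g(16,0)=12310 g(16,2)=11320 g(16,4)=7992 g(16,6)=4367 g(16,8)=1820 g(16,10)=560 g(16,12)=120 g(16,14)=16 g(16,16)=1
t=17: g(17,-3)=13260 g(17,-1)=21930 g(17,1)=23630 g(17,3)=19312 g(17,5)=12359 g(17,7)=6187 g(17,9)=2380 g(17,11)=680 g(17,13)=136 g(17,15)=17 g(17,17)=1
t=18: g(18,-4)=13260 g(18,-2)=35190 g(18,0)=45560 g(18,2)=42942 g(18,4)=31671 g(18,6)=18546 g(18,8)=8567 g(18,10)=3060 g(18,12)=816 g(18,14)=153 g(18,16)=18 g(18,18)=1
t=19: g(19,-3)=48450 g(19,-1)=80750 g(19,1)=88502 g(19,3)=74613 g(19,5)=50217 g(19,7)=27113 g(19,9)=11627 g(19,11)=3876 g(19,13)=969 g(19,15)=171 g(19,17)=19 g(19,19)=1
t=20: g(20,-4)=48450 g(20,-2)=129200 g(20,0)=169252 g(20,2)=163115 g(20,4)=124830 g(20,6)=77330 g(20,8)=38740 g(20,10)=15503 g(20,12)=4845 g(20,14)=1140 g(20,16)=190 g(20,18)=20 g(20,20)=1
t=21: g(21,-3)=177650 g(21,-1)=298452 g(21,1)=332367 g(21,3)=287945 g(21,5)=202160 g(21,7)=116070 g(21,9)=54243 g(21,11)=20348 g(21,13)=5985 g(21,15)=1330 g(21,17)=210 g(21,19)=21 g(21,21)=1
t=22: g(22,-4)=177650 g(22,-2)=476102 g(22,0)=630819 g(22,2)=620312 g(22,4)=490105 g(22,6)=318230 g(22,8)=170313 g(22,10)=74591 g(22,12)=26333 g(22,14)=7315 g(22,16)=1540 g(22,18)=231 g(22,20)=22 g(22,22)=1
t=23: g(23,-3)=653752 g(23,-1)=1106921 g(23,1)=1251131 g(23,3)=1110417 g(23,5)=808335 g(23,7)=488543 g(23,9)=244904 g(23,11)=100924 g(23,13)=33648 g(23,15)=8855 g(23,17)=1771 g(23,19)=253 g(23,21)=23 g(23,23)=1
Paths never hitting -5: Σ_s g(23,s) = 5809478
Paths hitting -5: 2^23 - 5809478 = 2579130
P = 2579130/8388608 = 1289565/4194304

Answer: 1289565/4194304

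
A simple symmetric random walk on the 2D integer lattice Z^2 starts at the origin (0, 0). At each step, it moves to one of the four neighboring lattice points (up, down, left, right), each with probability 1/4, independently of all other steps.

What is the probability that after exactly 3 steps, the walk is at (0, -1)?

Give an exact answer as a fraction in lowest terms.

Let h be the number of horizontal steps (so 3-h are vertical). To end at (0,-1) need (h+0)/2 right-steps and ((3-h)-1)/2 up-steps.
Sum over h with 0 ≤ h ≤ 2, h ≡ 0 (mod 2), 3-h ≡ 1 (mod 2):
h=0: C(3,0)·C(0,0)·C(3,1) = 1·1·3 = 3
h=2: C(3,2)·C(2,1)·C(1,0) = 3·2·1 = 6
Total favorable: 9
Total paths: 4^3 = 64
P = 9/64 = 9/64

Answer: 9/64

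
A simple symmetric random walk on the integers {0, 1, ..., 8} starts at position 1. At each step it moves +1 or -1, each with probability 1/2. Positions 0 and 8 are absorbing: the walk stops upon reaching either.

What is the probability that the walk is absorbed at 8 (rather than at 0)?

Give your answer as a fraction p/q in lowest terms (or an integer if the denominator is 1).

Answer: 1/8

Derivation:
Symmetric walk (p = 1/2): the harmonic-function argument gives P(hit 8 before 0 | start at 1) = a/N.
P = 1/8 = 1/8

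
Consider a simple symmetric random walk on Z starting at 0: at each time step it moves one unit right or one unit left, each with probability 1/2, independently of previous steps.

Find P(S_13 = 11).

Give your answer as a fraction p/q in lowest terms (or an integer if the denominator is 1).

Answer: 13/8192

Derivation:
To reach position 11 after 13 steps: need 12 steps of +1 and 1 of -1.
Favorable paths: C(13,12) = 13
Total paths: 2^13 = 8192
P = 13/8192 = 13/8192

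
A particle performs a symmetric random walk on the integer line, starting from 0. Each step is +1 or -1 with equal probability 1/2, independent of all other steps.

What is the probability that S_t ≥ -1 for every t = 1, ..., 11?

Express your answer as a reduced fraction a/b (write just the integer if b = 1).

Answer: 231/512

Derivation:
Let f(t,s) = #length-t paths at position s with S_1..S_t all ≥ -1.
f(t,s) = f(t-1,s-1) + f(t-1,s+1) for s ≥ -1; f(t,s) = 0 for s < -1.
t=0: f(0,0)=1
t=1: f(1,-1)=1 f(1,1)=1
t=2: f(2,0)=2 f(2,2)=1
t=3: f(3,-1)=2 f(3,1)=3 f(3,3)=1
t=4: f(4,0)=5 f(4,2)=4 f(4,4)=1
t=5: f(5,-1)=5 f(5,1)=9 f(5,3)=5 f(5,5)=1
t=6: f(6,0)=14 f(6,2)=14 f(6,4)=6 f(6,6)=1
t=7: f(7,-1)=14 f(7,1)=28 f(7,3)=20 f(7,5)=7 f(7,7)=1
t=8: f(8,0)=42 f(8,2)=48 f(8,4)=27 f(8,6)=8 f(8,8)=1
t=9: f(9,-1)=42 f(9,1)=90 f(9,3)=75 f(9,5)=35 f(9,7)=9 f(9,9)=1
t=10: f(10,0)=132 f(10,2)=165 f(10,4)=110 f(10,6)=44 f(10,8)=10 f(10,10)=1
t=11: f(11,-1)=132 f(11,1)=297 f(11,3)=275 f(11,5)=154 f(11,7)=54 f(11,9)=11 f(11,11)=1
Σ_s f(11,s) = 924
P = 924/2048 = 231/512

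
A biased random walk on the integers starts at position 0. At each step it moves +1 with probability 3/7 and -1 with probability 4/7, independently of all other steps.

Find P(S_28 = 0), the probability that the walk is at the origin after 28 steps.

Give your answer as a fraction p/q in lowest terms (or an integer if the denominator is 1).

Answer: 51506443474920957542400/459986536544739960976801

Derivation:
To be at 0 after 28 steps: need exactly 14 steps of +1 and 14 of -1.
Number of such sequences: C(28,14) = 40116600
Each has probability (3/7)^14 · (4/7)^14 = 1283918464548864/459986536544739960976801
P = 40116600 · 1283918464548864/459986536544739960976801 = 51506443474920957542400/459986536544739960976801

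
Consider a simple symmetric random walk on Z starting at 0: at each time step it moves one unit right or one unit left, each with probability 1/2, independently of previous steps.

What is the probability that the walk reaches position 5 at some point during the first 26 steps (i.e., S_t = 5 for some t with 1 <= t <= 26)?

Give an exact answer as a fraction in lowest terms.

Answer: 342821/1048576

Derivation:
Count via complement. Let g(t,s) = #length-t paths at position s with S_1..S_t all ≠ 5.
g(t,s) = g(t-1,s-1) + g(t-1,s+1) for s ≠ 5; g(t,5) = 0.
t=0: g(0,0)=1
t=1: g(1,-1)=1 g(1,1)=1
t=2: g(2,-2)=1 g(2,0)=2 g(2,2)=1
t=3: g(3,-3)=1 g(3,-1)=3 g(3,1)=3 g(3,3)=1
t=4: g(4,-4)=1 g(4,-2)=4 g(4,0)=6 g(4,2)=4 g(4,4)=1
t=5: g(5,-5)=1 g(5,-3)=5 g(5,-1)=10 g(5,1)=10 g(5,3)=5
t=6: g(6,-6)=1 g(6,-4)=6 g(6,-2)=15 g(6,0)=20 g(6,2)=15 g(6,4)=5
t=7: g(7,-7)=1 g(7,-5)=7 g(7,-3)=21 g(7,-1)=35 g(7,1)=35 g(7,3)=20
t=8: g(8,-8)=1 g(8,-6)=8 g(8,-4)=28 g(8,-2)=56 g(8,0)=70 g(8,2)=55 g(8,4)=20
t=9: g(9,-9)=1 g(9,-7)=9 g(9,-5)=36 g(9,-3)=84 g(9,-1)=126 g(9,1)=125 g(9,3)=75
t=10: g(10,-10)=1 g(10,-8)=10 g(10,-6)=45 g(10,-4)=120 g(10,-2)=210 g(10,0)=251 g(10,2)=200 g(10,4)=75
t=11: g(11,-11)=1 g(11,-9)=11 g(11,-7)=55 g(11,-5)=165 g(11,-3)=330 g(11,-1)=461 g(11,1)=451 g(11,3)=275
t=12: g(12,-12)=1 g(12,-10)=12 g(12,-8)=66 g(12,-6)=220 g(12,-4)=495 g(12,-2)=791 g(12,0)=912 g(12,2)=726 g(12,4)=275
t=13: g(13,-13)=1 g(13,-11)=13 g(13,-9)=78 g(13,-7)=286 g(13,-5)=715 g(13,-3)=1286 g(13,-1)=1703 g(13,1)=1638 g(13,3)=1001
t=14: g(14,-14)=1 g(14,-12)=14 g(14,-10)=91 g(14,-8)=364 g(14,-6)=1001 g(14,-4)=2001 g(14,-2)=2989 g(14,0)=3341 g(14,2)=2639 g(14,4)=1001
t=15: g(15,-15)=1 g(15,-13)=15 g(15,-11)=105 g(15,-9)=455 g(15,-7)=1365 g(15,-5)=3002 g(15,-3)=4990 g(15,-1)=6330 g(15,1)=5980 g(15,3)=3640
t=16: g(16,-16)=1 g(16,-14)=16 g(16,-12)=120 g(16,-10)=560 g(16,-8)=1820 g(16,-6)=4367 g(16,-4)=7992 g(16,-2)=11320 g(16,0)=12310 g(16,2)=9620 g(16,4)=3640
t=17: g(17,-17)=1 g(17,-15)=17 g(17,-13)=136 g(17,-11)=680 g(17,-9)=2380 g(17,-7)=6187 g(17,-5)=12359 g(17,-3)=19312 g(17,-1)=23630 g(17,1)=21930 g(17,3)=13260
t=18: g(18,-18)=1 g(18,-16)=18 g(18,-14)=153 g(18,-12)=816 g(18,-10)=3060 g(18,-8)=8567 g(18,-6)=18546 g(18,-4)=31671 g(18,-2)=42942 g(18,0)=45560 g(18,2)=35190 g(18,4)=13260
t=19: g(19,-19)=1 g(19,-17)=19 g(19,-15)=171 g(19,-13)=969 g(19,-11)=3876 g(19,-9)=11627 g(19,-7)=27113 g(19,-5)=50217 g(19,-3)=74613 g(19,-1)=88502 g(19,1)=80750 g(19,3)=48450
t=20: g(20,-20)=1 g(20,-18)=20 g(20,-16)=190 g(20,-14)=1140 g(20,-12)=4845 g(20,-10)=15503 g(20,-8)=38740 g(20,-6)=77330 g(20,-4)=124830 g(20,-2)=163115 g(20,0)=169252 g(20,2)=129200 g(20,4)=48450
t=21: g(21,-21)=1 g(21,-19)=21 g(21,-17)=210 g(21,-15)=1330 g(21,-13)=5985 g(21,-11)=20348 g(21,-9)=54243 g(21,-7)=116070 g(21,-5)=202160 g(21,-3)=287945 g(21,-1)=332367 g(21,1)=298452 g(21,3)=177650
t=22: g(22,-22)=1 g(22,-20)=22 g(22,-18)=231 g(22,-16)=1540 g(22,-14)=7315 g(22,-12)=26333 g(22,-10)=74591 g(22,-8)=170313 g(22,-6)=318230 g(22,-4)=490105 g(22,-2)=620312 g(22,0)=630819 g(22,2)=476102 g(22,4)=177650
t=23: g(23,-23)=1 g(23,-21)=23 g(23,-19)=253 g(23,-17)=1771 g(23,-15)=8855 g(23,-13)=33648 g(23,-11)=100924 g(23,-9)=244904 g(23,-7)=488543 g(23,-5)=808335 g(23,-3)=1110417 g(23,-1)=1251131 g(23,1)=1106921 g(23,3)=653752
t=24: g(24,-24)=1 g(24,-22)=24 g(24,-20)=276 g(24,-18)=2024 g(24,-16)=10626 g(24,-14)=42503 g(24,-12)=134572 g(24,-10)=345828 g(24,-8)=733447 g(24,-6)=1296878 g(24,-4)=1918752 g(24,-2)=2361548 g(24,0)=2358052 g(24,2)=1760673 g(24,4)=653752
t=25: g(25,-25)=1 g(25,-23)=25 g(25,-21)=300 g(25,-19)=2300 g(25,-17)=12650 g(25,-15)=53129 g(25,-13)=177075 g(25,-11)=480400 g(25,-9)=1079275 g(25,-7)=2030325 g(25,-5)=3215630 g(25,-3)=4280300 g(25,-1)=4719600 g(25,1)=4118725 g(25,3)=2414425
t=26: g(26,-26)=1 g(26,-24)=26 g(26,-22)=325 g(26,-20)=2600 g(26,-18)=14950 g(26,-16)=65779 g(26,-14)=230204 g(26,-12)=657475 g(26,-10)=1559675 g(26,-8)=3109600 g(26,-6)=5245955 g(26,-4)=7495930 g(26,-2)=8999900 g(26,0)=8838325 g(26,2)=6533150 g(26,4)=2414425
Paths never hitting 5: Σ_s g(26,s) = 45168320
Paths hitting 5: 2^26 - 45168320 = 21940544
P = 21940544/67108864 = 342821/1048576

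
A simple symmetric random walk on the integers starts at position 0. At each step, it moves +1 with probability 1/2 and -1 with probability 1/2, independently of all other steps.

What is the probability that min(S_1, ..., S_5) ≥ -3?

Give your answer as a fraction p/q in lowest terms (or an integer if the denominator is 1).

Answer: 15/16

Derivation:
Let f(t,s) = #length-t paths at position s with S_1..S_t all ≥ -3.
f(t,s) = f(t-1,s-1) + f(t-1,s+1) for s ≥ -3; f(t,s) = 0 for s < -3.
t=0: f(0,0)=1
t=1: f(1,-1)=1 f(1,1)=1
t=2: f(2,-2)=1 f(2,0)=2 f(2,2)=1
t=3: f(3,-3)=1 f(3,-1)=3 f(3,1)=3 f(3,3)=1
t=4: f(4,-2)=4 f(4,0)=6 f(4,2)=4 f(4,4)=1
t=5: f(5,-3)=4 f(5,-1)=10 f(5,1)=10 f(5,3)=5 f(5,5)=1
Σ_s f(5,s) = 30
P = 30/32 = 15/16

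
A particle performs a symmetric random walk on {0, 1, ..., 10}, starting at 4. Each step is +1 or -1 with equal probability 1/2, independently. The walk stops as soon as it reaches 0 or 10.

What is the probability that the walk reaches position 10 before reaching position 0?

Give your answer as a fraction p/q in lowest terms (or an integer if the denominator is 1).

Symmetric walk (p = 1/2): the harmonic-function argument gives P(hit 10 before 0 | start at 4) = a/N.
P = 4/10 = 2/5

Answer: 2/5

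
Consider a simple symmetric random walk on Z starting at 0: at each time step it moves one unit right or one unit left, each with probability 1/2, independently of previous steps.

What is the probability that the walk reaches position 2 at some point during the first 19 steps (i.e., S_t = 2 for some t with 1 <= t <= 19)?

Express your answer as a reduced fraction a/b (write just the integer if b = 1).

Answer: 84883/131072

Derivation:
Count via complement. Let g(t,s) = #length-t paths at position s with S_1..S_t all ≠ 2.
g(t,s) = g(t-1,s-1) + g(t-1,s+1) for s ≠ 2; g(t,2) = 0.
t=0: g(0,0)=1
t=1: g(1,-1)=1 g(1,1)=1
t=2: g(2,-2)=1 g(2,0)=2
t=3: g(3,-3)=1 g(3,-1)=3 g(3,1)=2
t=4: g(4,-4)=1 g(4,-2)=4 g(4,0)=5
t=5: g(5,-5)=1 g(5,-3)=5 g(5,-1)=9 g(5,1)=5
t=6: g(6,-6)=1 g(6,-4)=6 g(6,-2)=14 g(6,0)=14
t=7: g(7,-7)=1 g(7,-5)=7 g(7,-3)=20 g(7,-1)=28 g(7,1)=14
t=8: g(8,-8)=1 g(8,-6)=8 g(8,-4)=27 g(8,-2)=48 g(8,0)=42
t=9: g(9,-9)=1 g(9,-7)=9 g(9,-5)=35 g(9,-3)=75 g(9,-1)=90 g(9,1)=42
t=10: g(10,-10)=1 g(10,-8)=10 g(10,-6)=44 g(10,-4)=110 g(10,-2)=165 g(10,0)=132
t=11: g(11,-11)=1 g(11,-9)=11 g(11,-7)=54 g(11,-5)=154 g(11,-3)=275 g(11,-1)=297 g(11,1)=132
t=12: g(12,-12)=1 g(12,-10)=12 g(12,-8)=65 g(12,-6)=208 g(12,-4)=429 g(12,-2)=572 g(12,0)=429
t=13: g(13,-13)=1 g(13,-11)=13 g(13,-9)=77 g(13,-7)=273 g(13,-5)=637 g(13,-3)=1001 g(13,-1)=1001 g(13,1)=429
t=14: g(14,-14)=1 g(14,-12)=14 g(14,-10)=90 g(14,-8)=350 g(14,-6)=910 g(14,-4)=1638 g(14,-2)=2002 g(14,0)=1430
t=15: g(15,-15)=1 g(15,-13)=15 g(15,-11)=104 g(15,-9)=440 g(15,-7)=1260 g(15,-5)=2548 g(15,-3)=3640 g(15,-1)=3432 g(15,1)=1430
t=16: g(16,-16)=1 g(16,-14)=16 g(16,-12)=119 g(16,-10)=544 g(16,-8)=1700 g(16,-6)=3808 g(16,-4)=6188 g(16,-2)=7072 g(16,0)=4862
t=17: g(17,-17)=1 g(17,-15)=17 g(17,-13)=135 g(17,-11)=663 g(17,-9)=2244 g(17,-7)=5508 g(17,-5)=9996 g(17,-3)=13260 g(17,-1)=11934 g(17,1)=4862
t=18: g(18,-18)=1 g(18,-16)=18 g(18,-14)=152 g(18,-12)=798 g(18,-10)=2907 g(18,-8)=7752 g(18,-6)=15504 g(18,-4)=23256 g(18,-2)=25194 g(18,0)=16796
t=19: g(19,-19)=1 g(19,-17)=19 g(19,-15)=170 g(19,-13)=950 g(19,-11)=3705 g(19,-9)=10659 g(19,-7)=23256 g(19,-5)=38760 g(19,-3)=48450 g(19,-1)=41990 g(19,1)=16796
Paths never hitting 2: Σ_s g(19,s) = 184756
Paths hitting 2: 2^19 - 184756 = 339532
P = 339532/524288 = 84883/131072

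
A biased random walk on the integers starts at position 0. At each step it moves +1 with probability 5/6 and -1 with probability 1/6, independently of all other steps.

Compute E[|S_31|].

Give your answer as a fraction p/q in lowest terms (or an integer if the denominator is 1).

Answer: 10576079161002137416253/511745184538734624768

Derivation:
S_31 takes values m ≡ 1 (mod 2) with |m| ≤ 31; P(S_31=m) = C(31,(31+m)/2) · (5/6)^((31+m)/2) · (1/6)^((31-m)/2).
Distribution: P(S=-31)=1/1326443518324400147398656, P(S=-29)=155/1326443518324400147398656, P(S=-27)=3875/442147839441466715799552, P(S=-25)=561875/1326443518324400147398656, P(S=-23)=19665625/1326443518324400147398656, P(S=-21)=19665625/49127537715718523977728, P(S=-19)=1278265625/147382613147155571933184, P(S=-17)=22826171875/147382613147155571933184, P(S=-15)=114130859375/49127537715718523977728, P(S=-13)=13125048828125/442147839441466715799552, P(S=-11)=144375537109375/442147839441466715799552, P(S=-9)=459376708984375/147382613147155571933184, P(S=-7)=11484417724609375/442147839441466715799552, P(S=-5)=83924591064453125/442147839441466715799552, P(S=-3)=59946136474609375/49127537715718523977728, P(S=-1)=1019084320068359375/147382613147155571933184, P(S=1)=5095421600341796875/147382613147155571933184, P(S=3)=7493267059326171875/49127537715718523977728, P(S=5)=262264347076416015625/442147839441466715799552, P(S=7)=897220134735107421875/442147839441466715799552, P(S=9)=897220134735107421875/147382613147155571933184, P(S=11)=7049586772918701171875/442147839441466715799552, P(S=13)=16021788120269775390625/442147839441466715799552, P(S=15)=3482997417449951171875/49127537715718523977728, P(S=17)=17414987087249755859375/147382613147155571933184, P(S=19)=24380981922149658203125/147382613147155571933184, P(S=21)=9377300739288330078125/49127537715718523977728, P(S=23)=234432518482208251953125/1326443518324400147398656, P(S=25)=167451798915863037109375/1326443518324400147398656, P(S=27)=28870999813079833984375/442147839441466715799552, P(S=29)=28870999813079833984375/1326443518324400147398656, P(S=31)=4656612873077392578125/1326443518324400147398656
E[|S_31|] = Σ_m |m|·P(S_31=m) = 10576079161002137416253/511745184538734624768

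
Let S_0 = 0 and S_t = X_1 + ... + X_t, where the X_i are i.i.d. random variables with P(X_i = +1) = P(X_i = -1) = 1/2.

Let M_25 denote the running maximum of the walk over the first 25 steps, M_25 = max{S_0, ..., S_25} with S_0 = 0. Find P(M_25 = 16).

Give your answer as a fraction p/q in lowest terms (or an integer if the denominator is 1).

Answer: 6325/16777216

Derivation:
Let M_25 = max(S_0,...,S_25). Use the reflection principle: for j ≥ 1, #{paths with M_25 ≥ j} = #{S_25 ≥ j} + #{S_25 ≥ j+1}.
By reflection, #{M_25 ≥ 16} = #{S_25 ≥ 16} + #{S_25 ≥ 17} = 15276 + 15276 = 30552.
#{M_25 ≥ 17} = #{S_25 ≥ 17} + #{S_25 ≥ 18} = 15276 + 2626 = 17902.
#{M_25 = 16} = 30552 - 17902 = 12650.
P(M_25 = 16) = 12650/33554432 = 6325/16777216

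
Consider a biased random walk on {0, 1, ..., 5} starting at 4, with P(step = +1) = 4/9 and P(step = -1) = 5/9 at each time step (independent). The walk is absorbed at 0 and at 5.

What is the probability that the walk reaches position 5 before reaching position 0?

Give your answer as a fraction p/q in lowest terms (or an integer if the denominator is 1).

Answer: 1476/2101

Derivation:
Biased walk: p = 4/9, q = 5/9, r = q/p = 5/4
Gambler's ruin: P(hit 5 before 0 | start at 4) = (1 - r^a)/(1 - r^N)
r^4 = 625/256; r^5 = 3125/1024
P = (1 - 625/256) / (1 - 3125/1024) = -369/256 / -2101/1024 = 1476/2101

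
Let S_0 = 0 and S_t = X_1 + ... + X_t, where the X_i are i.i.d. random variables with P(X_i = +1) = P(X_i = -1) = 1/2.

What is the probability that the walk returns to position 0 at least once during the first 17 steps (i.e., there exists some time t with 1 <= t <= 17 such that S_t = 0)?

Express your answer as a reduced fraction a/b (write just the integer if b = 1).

Count via complement. Let g(t,s) = #length-t paths at position s with S_1..S_t all ≠ 0.
g(t,s) = g(t-1,s-1) + g(t-1,s+1) for s ≠ 0; g(t,0) = 0.
t=0: g(0,0)=1
t=1: g(1,-1)=1 g(1,1)=1
t=2: g(2,-2)=1 g(2,2)=1
t=3: g(3,-3)=1 g(3,-1)=1 g(3,1)=1 g(3,3)=1
t=4: g(4,-4)=1 g(4,-2)=2 g(4,2)=2 g(4,4)=1
t=5: g(5,-5)=1 g(5,-3)=3 g(5,-1)=2 g(5,1)=2 g(5,3)=3 g(5,5)=1
t=6: g(6,-6)=1 g(6,-4)=4 g(6,-2)=5 g(6,2)=5 g(6,4)=4 g(6,6)=1
t=7: g(7,-7)=1 g(7,-5)=5 g(7,-3)=9 g(7,-1)=5 g(7,1)=5 g(7,3)=9 g(7,5)=5 g(7,7)=1
t=8: g(8,-8)=1 g(8,-6)=6 g(8,-4)=14 g(8,-2)=14 g(8,2)=14 g(8,4)=14 g(8,6)=6 g(8,8)=1
t=9: g(9,-9)=1 g(9,-7)=7 g(9,-5)=20 g(9,-3)=28 g(9,-1)=14 g(9,1)=14 g(9,3)=28 g(9,5)=20 g(9,7)=7 g(9,9)=1
t=10: g(10,-10)=1 g(10,-8)=8 g(10,-6)=27 g(10,-4)=48 g(10,-2)=42 g(10,2)=42 g(10,4)=48 g(10,6)=27 g(10,8)=8 g(10,10)=1
t=11: g(11,-11)=1 g(11,-9)=9 g(11,-7)=35 g(11,-5)=75 g(11,-3)=90 g(11,-1)=42 g(11,1)=42 g(11,3)=90 g(11,5)=75 g(11,7)=35 g(11,9)=9 g(11,11)=1
t=12: g(12,-12)=1 g(12,-10)=10 g(12,-8)=44 g(12,-6)=110 g(12,-4)=165 g(12,-2)=132 g(12,2)=132 g(12,4)=165 g(12,6)=110 g(12,8)=44 g(12,10)=10 g(12,12)=1
t=13: g(13,-13)=1 g(13,-11)=11 g(13,-9)=54 g(13,-7)=154 g(13,-5)=275 g(13,-3)=297 g(13,-1)=132 g(13,1)=132 g(13,3)=297 g(13,5)=275 g(13,7)=154 g(13,9)=54 g(13,11)=11 g(13,13)=1
t=14: g(14,-14)=1 g(14,-12)=12 g(14,-10)=65 g(14,-8)=208 g(14,-6)=429 g(14,-4)=572 g(14,-2)=429 g(14,2)=429 g(14,4)=572 g(14,6)=429 g(14,8)=208 g(14,10)=65 g(14,12)=12 g(14,14)=1
t=15: g(15,-15)=1 g(15,-13)=13 g(15,-11)=77 g(15,-9)=273 g(15,-7)=637 g(15,-5)=1001 g(15,-3)=1001 g(15,-1)=429 g(15,1)=429 g(15,3)=1001 g(15,5)=1001 g(15,7)=637 g(15,9)=273 g(15,11)=77 g(15,13)=13 g(15,15)=1
t=16: g(16,-16)=1 g(16,-14)=14 g(16,-12)=90 g(16,-10)=350 g(16,-8)=910 g(16,-6)=1638 g(16,-4)=2002 g(16,-2)=1430 g(16,2)=1430 g(16,4)=2002 g(16,6)=1638 g(16,8)=910 g(16,10)=350 g(16,12)=90 g(16,14)=14 g(16,16)=1
t=17: g(17,-17)=1 g(17,-15)=15 g(17,-13)=104 g(17,-11)=440 g(17,-9)=1260 g(17,-7)=2548 g(17,-5)=3640 g(17,-3)=3432 g(17,-1)=1430 g(17,1)=1430 g(17,3)=3432 g(17,5)=3640 g(17,7)=2548 g(17,9)=1260 g(17,11)=440 g(17,13)=104 g(17,15)=15 g(17,17)=1
Paths never hitting 0: Σ_s g(17,s) = 25740
Paths hitting 0: 2^17 - 25740 = 105332
P = 105332/131072 = 26333/32768

Answer: 26333/32768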